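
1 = 1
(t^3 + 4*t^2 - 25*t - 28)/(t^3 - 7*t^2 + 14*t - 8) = (t^2 + 8*t + 7)/(t^2 - 3*t + 2)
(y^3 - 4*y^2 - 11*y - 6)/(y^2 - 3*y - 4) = (y^2 - 5*y - 6)/(y - 4)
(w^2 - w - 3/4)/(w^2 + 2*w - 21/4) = (2*w + 1)/(2*w + 7)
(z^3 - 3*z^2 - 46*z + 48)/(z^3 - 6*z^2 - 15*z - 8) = (z^2 + 5*z - 6)/(z^2 + 2*z + 1)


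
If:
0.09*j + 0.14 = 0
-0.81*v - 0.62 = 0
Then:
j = -1.56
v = -0.77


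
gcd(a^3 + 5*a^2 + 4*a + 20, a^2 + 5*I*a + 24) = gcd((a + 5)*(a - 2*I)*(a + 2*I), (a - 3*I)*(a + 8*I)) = 1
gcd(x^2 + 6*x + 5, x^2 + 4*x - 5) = x + 5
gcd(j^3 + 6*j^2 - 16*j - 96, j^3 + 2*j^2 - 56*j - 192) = j^2 + 10*j + 24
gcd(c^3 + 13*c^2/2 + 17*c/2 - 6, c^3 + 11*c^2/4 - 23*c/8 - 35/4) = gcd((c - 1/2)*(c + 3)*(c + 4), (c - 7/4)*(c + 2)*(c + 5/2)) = 1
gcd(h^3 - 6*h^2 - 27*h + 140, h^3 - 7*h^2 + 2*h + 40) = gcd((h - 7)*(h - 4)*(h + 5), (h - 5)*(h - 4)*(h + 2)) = h - 4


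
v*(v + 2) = v^2 + 2*v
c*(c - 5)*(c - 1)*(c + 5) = c^4 - c^3 - 25*c^2 + 25*c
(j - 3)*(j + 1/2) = j^2 - 5*j/2 - 3/2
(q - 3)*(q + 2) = q^2 - q - 6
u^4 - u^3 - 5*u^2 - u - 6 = (u - 3)*(u + 2)*(u - I)*(u + I)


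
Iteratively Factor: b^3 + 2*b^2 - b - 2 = (b + 1)*(b^2 + b - 2) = (b + 1)*(b + 2)*(b - 1)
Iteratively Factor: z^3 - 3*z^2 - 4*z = (z)*(z^2 - 3*z - 4) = z*(z - 4)*(z + 1)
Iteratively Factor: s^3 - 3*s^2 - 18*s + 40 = (s - 2)*(s^2 - s - 20) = (s - 5)*(s - 2)*(s + 4)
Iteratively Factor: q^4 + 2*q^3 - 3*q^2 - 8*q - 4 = (q + 2)*(q^3 - 3*q - 2) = (q - 2)*(q + 2)*(q^2 + 2*q + 1) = (q - 2)*(q + 1)*(q + 2)*(q + 1)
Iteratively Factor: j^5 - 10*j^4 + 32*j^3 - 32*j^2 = (j)*(j^4 - 10*j^3 + 32*j^2 - 32*j) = j*(j - 2)*(j^3 - 8*j^2 + 16*j) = j*(j - 4)*(j - 2)*(j^2 - 4*j) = j^2*(j - 4)*(j - 2)*(j - 4)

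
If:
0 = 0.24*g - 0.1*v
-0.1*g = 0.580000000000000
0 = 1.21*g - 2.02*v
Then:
No Solution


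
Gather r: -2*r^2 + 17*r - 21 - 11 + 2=-2*r^2 + 17*r - 30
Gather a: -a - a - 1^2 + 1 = -2*a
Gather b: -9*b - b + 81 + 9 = 90 - 10*b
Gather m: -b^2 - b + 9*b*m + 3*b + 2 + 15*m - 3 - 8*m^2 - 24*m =-b^2 + 2*b - 8*m^2 + m*(9*b - 9) - 1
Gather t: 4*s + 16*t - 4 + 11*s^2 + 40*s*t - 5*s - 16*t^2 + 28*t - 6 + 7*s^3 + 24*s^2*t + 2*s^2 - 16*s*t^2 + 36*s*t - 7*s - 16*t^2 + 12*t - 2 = 7*s^3 + 13*s^2 - 8*s + t^2*(-16*s - 32) + t*(24*s^2 + 76*s + 56) - 12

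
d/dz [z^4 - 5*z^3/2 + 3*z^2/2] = z*(8*z^2 - 15*z + 6)/2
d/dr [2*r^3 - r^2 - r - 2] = 6*r^2 - 2*r - 1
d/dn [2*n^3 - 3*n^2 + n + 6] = 6*n^2 - 6*n + 1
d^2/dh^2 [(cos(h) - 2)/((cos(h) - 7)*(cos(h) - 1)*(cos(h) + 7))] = (558*(1 - cos(h)^2)^2 - 30*sin(h)^6 - 4*cos(h)^7 - 9*cos(h)^6 - 213*cos(h)^5 - 750*cos(h)^3 + 3807*cos(h)^2 + 2695*cos(h) - 5526)/((cos(h) - 7)^3*(cos(h) - 1)^3*(cos(h) + 7)^3)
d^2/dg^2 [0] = 0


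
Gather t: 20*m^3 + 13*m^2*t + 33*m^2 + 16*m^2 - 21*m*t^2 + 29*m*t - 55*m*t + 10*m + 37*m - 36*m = 20*m^3 + 49*m^2 - 21*m*t^2 + 11*m + t*(13*m^2 - 26*m)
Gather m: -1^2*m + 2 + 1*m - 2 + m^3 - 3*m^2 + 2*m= m^3 - 3*m^2 + 2*m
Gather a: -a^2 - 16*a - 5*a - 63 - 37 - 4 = -a^2 - 21*a - 104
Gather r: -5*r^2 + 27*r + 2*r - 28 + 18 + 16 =-5*r^2 + 29*r + 6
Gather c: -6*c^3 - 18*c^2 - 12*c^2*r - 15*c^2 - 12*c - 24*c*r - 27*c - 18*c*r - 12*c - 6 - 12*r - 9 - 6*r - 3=-6*c^3 + c^2*(-12*r - 33) + c*(-42*r - 51) - 18*r - 18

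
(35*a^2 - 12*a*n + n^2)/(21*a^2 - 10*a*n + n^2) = (5*a - n)/(3*a - n)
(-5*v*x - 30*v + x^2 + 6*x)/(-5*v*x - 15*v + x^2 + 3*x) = (x + 6)/(x + 3)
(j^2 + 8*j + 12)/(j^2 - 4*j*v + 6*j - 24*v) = (-j - 2)/(-j + 4*v)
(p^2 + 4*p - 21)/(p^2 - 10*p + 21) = (p + 7)/(p - 7)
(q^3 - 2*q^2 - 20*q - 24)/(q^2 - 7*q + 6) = (q^2 + 4*q + 4)/(q - 1)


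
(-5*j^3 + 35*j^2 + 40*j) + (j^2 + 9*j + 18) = -5*j^3 + 36*j^2 + 49*j + 18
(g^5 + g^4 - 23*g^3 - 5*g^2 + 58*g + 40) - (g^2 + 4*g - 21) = g^5 + g^4 - 23*g^3 - 6*g^2 + 54*g + 61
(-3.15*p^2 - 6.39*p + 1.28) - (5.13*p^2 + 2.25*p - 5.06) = -8.28*p^2 - 8.64*p + 6.34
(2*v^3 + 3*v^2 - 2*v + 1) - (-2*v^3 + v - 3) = 4*v^3 + 3*v^2 - 3*v + 4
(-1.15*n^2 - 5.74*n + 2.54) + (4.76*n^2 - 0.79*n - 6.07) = 3.61*n^2 - 6.53*n - 3.53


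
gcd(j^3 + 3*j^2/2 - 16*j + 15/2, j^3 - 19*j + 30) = j^2 + 2*j - 15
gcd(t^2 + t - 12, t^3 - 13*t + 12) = t^2 + t - 12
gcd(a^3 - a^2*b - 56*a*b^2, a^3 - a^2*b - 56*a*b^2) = a^3 - a^2*b - 56*a*b^2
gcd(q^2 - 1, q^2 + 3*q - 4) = q - 1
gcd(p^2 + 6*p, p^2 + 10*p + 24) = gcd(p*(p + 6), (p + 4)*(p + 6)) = p + 6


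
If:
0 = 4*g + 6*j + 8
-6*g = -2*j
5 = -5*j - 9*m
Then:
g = -4/11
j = -12/11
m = 5/99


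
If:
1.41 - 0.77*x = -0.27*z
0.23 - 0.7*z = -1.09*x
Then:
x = 4.29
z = 7.00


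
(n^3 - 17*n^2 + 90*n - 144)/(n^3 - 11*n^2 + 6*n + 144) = (n - 3)/(n + 3)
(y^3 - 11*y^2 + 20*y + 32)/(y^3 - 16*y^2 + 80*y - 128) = (y + 1)/(y - 4)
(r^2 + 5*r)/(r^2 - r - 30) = r/(r - 6)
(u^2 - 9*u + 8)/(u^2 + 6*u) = (u^2 - 9*u + 8)/(u*(u + 6))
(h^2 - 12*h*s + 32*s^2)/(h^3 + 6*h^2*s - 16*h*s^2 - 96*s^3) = (h - 8*s)/(h^2 + 10*h*s + 24*s^2)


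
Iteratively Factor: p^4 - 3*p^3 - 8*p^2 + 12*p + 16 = (p + 2)*(p^3 - 5*p^2 + 2*p + 8) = (p - 2)*(p + 2)*(p^2 - 3*p - 4) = (p - 2)*(p + 1)*(p + 2)*(p - 4)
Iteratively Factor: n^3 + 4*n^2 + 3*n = (n + 1)*(n^2 + 3*n) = (n + 1)*(n + 3)*(n)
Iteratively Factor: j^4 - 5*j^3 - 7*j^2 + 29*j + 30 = (j - 3)*(j^3 - 2*j^2 - 13*j - 10) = (j - 3)*(j + 1)*(j^2 - 3*j - 10) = (j - 3)*(j + 1)*(j + 2)*(j - 5)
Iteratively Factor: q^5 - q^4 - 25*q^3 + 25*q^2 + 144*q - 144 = (q - 4)*(q^4 + 3*q^3 - 13*q^2 - 27*q + 36) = (q - 4)*(q - 1)*(q^3 + 4*q^2 - 9*q - 36) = (q - 4)*(q - 1)*(q + 3)*(q^2 + q - 12) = (q - 4)*(q - 1)*(q + 3)*(q + 4)*(q - 3)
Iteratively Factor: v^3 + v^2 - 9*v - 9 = (v + 3)*(v^2 - 2*v - 3) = (v + 1)*(v + 3)*(v - 3)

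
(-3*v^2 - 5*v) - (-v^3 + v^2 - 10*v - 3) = v^3 - 4*v^2 + 5*v + 3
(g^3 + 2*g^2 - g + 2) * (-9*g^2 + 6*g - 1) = -9*g^5 - 12*g^4 + 20*g^3 - 26*g^2 + 13*g - 2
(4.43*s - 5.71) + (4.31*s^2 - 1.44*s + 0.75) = 4.31*s^2 + 2.99*s - 4.96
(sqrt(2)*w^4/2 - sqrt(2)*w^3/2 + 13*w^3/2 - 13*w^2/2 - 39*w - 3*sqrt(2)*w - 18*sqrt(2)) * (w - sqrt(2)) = sqrt(2)*w^5/2 - sqrt(2)*w^4/2 + 11*w^4/2 - 13*sqrt(2)*w^3/2 - 11*w^3/2 - 39*w^2 + 7*sqrt(2)*w^2/2 + 6*w + 21*sqrt(2)*w + 36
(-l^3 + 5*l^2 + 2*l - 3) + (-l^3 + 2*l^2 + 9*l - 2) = -2*l^3 + 7*l^2 + 11*l - 5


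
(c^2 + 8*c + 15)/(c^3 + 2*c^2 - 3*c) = (c + 5)/(c*(c - 1))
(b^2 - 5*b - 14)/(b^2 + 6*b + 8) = (b - 7)/(b + 4)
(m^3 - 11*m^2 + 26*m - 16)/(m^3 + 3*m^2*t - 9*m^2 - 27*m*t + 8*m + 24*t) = (m - 2)/(m + 3*t)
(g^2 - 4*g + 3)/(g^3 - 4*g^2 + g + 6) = (g - 1)/(g^2 - g - 2)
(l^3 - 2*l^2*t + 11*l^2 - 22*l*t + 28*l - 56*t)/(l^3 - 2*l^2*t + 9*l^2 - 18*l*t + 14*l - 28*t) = (l + 4)/(l + 2)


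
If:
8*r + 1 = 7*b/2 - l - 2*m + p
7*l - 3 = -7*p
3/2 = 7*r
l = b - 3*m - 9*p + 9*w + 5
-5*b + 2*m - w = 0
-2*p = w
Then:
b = -108/121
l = -19/847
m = -2272/847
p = 382/847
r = 3/14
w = -764/847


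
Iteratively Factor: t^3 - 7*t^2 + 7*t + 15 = (t + 1)*(t^2 - 8*t + 15) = (t - 3)*(t + 1)*(t - 5)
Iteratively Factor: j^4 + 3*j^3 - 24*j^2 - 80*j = (j)*(j^3 + 3*j^2 - 24*j - 80) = j*(j + 4)*(j^2 - j - 20) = j*(j + 4)^2*(j - 5)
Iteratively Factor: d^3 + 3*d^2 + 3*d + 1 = (d + 1)*(d^2 + 2*d + 1) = (d + 1)^2*(d + 1)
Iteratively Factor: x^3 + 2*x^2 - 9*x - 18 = (x + 2)*(x^2 - 9) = (x + 2)*(x + 3)*(x - 3)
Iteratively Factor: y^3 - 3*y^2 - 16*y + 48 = (y - 4)*(y^2 + y - 12) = (y - 4)*(y + 4)*(y - 3)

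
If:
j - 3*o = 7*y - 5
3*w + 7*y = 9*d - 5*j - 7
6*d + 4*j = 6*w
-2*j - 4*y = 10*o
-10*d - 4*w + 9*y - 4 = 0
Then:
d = 1043/3658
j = -2319/1829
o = 89/1829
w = -2049/3658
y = 937/1829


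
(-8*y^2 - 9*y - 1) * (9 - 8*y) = 64*y^3 - 73*y - 9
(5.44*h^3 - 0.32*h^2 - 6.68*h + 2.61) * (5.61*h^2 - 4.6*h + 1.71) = 30.5184*h^5 - 26.8192*h^4 - 26.7004*h^3 + 44.8229*h^2 - 23.4288*h + 4.4631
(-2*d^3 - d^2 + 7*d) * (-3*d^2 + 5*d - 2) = 6*d^5 - 7*d^4 - 22*d^3 + 37*d^2 - 14*d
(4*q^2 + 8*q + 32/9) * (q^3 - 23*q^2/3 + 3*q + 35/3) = 4*q^5 - 68*q^4/3 - 412*q^3/9 + 1172*q^2/27 + 104*q + 1120/27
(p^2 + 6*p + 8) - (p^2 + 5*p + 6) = p + 2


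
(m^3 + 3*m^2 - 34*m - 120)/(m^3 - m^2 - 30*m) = (m + 4)/m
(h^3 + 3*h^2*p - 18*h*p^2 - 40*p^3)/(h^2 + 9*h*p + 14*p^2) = (h^2 + h*p - 20*p^2)/(h + 7*p)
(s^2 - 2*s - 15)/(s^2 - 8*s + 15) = (s + 3)/(s - 3)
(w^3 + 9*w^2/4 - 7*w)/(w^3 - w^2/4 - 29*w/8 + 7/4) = 2*w*(w + 4)/(2*w^2 + 3*w - 2)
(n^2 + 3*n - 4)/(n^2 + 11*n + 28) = (n - 1)/(n + 7)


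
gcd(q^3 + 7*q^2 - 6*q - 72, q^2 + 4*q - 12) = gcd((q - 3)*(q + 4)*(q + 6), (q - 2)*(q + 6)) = q + 6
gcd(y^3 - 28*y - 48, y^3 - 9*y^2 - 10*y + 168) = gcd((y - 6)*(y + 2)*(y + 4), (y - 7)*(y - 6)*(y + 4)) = y^2 - 2*y - 24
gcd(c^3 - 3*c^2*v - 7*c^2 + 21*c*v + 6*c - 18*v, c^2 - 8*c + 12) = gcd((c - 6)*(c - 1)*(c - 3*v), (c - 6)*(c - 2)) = c - 6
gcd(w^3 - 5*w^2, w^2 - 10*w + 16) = 1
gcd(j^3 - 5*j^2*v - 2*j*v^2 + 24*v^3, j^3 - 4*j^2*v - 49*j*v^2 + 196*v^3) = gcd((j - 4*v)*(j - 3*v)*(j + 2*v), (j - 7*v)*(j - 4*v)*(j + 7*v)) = -j + 4*v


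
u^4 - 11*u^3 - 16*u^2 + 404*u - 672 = (u - 8)*(u - 7)*(u - 2)*(u + 6)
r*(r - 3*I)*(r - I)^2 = r^4 - 5*I*r^3 - 7*r^2 + 3*I*r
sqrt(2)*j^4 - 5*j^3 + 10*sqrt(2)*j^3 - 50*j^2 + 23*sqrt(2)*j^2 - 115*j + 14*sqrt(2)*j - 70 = (j + 2)*(j + 7)*(j - 5*sqrt(2)/2)*(sqrt(2)*j + sqrt(2))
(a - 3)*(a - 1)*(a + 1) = a^3 - 3*a^2 - a + 3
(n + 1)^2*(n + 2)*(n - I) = n^4 + 4*n^3 - I*n^3 + 5*n^2 - 4*I*n^2 + 2*n - 5*I*n - 2*I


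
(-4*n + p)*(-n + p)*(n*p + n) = 4*n^3*p + 4*n^3 - 5*n^2*p^2 - 5*n^2*p + n*p^3 + n*p^2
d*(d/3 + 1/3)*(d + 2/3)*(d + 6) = d^4/3 + 23*d^3/9 + 32*d^2/9 + 4*d/3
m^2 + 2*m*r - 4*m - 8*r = (m - 4)*(m + 2*r)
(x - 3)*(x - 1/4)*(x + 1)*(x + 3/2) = x^4 - 3*x^3/4 - 47*x^2/8 - 3*x + 9/8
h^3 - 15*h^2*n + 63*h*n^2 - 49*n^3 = (h - 7*n)^2*(h - n)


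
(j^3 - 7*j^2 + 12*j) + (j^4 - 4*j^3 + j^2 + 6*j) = j^4 - 3*j^3 - 6*j^2 + 18*j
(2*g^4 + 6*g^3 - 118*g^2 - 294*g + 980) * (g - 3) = 2*g^5 - 136*g^3 + 60*g^2 + 1862*g - 2940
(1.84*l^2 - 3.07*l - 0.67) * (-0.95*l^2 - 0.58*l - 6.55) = -1.748*l^4 + 1.8493*l^3 - 9.6349*l^2 + 20.4971*l + 4.3885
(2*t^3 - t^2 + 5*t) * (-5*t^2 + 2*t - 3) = -10*t^5 + 9*t^4 - 33*t^3 + 13*t^2 - 15*t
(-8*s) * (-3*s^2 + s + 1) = 24*s^3 - 8*s^2 - 8*s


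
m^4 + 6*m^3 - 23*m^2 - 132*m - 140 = (m - 5)*(m + 2)^2*(m + 7)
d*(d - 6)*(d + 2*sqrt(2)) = d^3 - 6*d^2 + 2*sqrt(2)*d^2 - 12*sqrt(2)*d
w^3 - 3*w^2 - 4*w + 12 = (w - 3)*(w - 2)*(w + 2)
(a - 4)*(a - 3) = a^2 - 7*a + 12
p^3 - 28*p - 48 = (p - 6)*(p + 2)*(p + 4)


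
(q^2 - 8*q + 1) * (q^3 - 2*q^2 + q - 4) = q^5 - 10*q^4 + 18*q^3 - 14*q^2 + 33*q - 4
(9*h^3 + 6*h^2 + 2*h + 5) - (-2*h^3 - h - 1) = 11*h^3 + 6*h^2 + 3*h + 6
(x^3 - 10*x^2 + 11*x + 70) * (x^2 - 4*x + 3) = x^5 - 14*x^4 + 54*x^3 - 4*x^2 - 247*x + 210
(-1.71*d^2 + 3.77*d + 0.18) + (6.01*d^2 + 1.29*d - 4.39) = 4.3*d^2 + 5.06*d - 4.21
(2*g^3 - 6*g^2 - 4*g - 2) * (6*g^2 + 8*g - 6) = 12*g^5 - 20*g^4 - 84*g^3 - 8*g^2 + 8*g + 12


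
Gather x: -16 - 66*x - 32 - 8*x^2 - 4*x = -8*x^2 - 70*x - 48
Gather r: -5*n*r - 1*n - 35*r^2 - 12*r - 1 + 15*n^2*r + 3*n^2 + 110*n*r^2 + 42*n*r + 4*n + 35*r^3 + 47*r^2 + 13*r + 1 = 3*n^2 + 3*n + 35*r^3 + r^2*(110*n + 12) + r*(15*n^2 + 37*n + 1)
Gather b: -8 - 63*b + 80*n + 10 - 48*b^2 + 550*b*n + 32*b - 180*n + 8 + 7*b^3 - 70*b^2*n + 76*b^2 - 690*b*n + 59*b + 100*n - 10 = 7*b^3 + b^2*(28 - 70*n) + b*(28 - 140*n)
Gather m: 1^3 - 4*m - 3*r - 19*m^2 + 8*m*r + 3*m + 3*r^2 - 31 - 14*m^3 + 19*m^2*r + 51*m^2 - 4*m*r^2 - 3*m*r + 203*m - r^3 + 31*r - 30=-14*m^3 + m^2*(19*r + 32) + m*(-4*r^2 + 5*r + 202) - r^3 + 3*r^2 + 28*r - 60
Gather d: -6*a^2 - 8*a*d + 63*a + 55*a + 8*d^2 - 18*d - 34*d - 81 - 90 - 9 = -6*a^2 + 118*a + 8*d^2 + d*(-8*a - 52) - 180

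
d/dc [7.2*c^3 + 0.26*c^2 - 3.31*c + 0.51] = 21.6*c^2 + 0.52*c - 3.31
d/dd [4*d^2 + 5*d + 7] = 8*d + 5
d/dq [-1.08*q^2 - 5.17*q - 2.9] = -2.16*q - 5.17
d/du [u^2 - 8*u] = 2*u - 8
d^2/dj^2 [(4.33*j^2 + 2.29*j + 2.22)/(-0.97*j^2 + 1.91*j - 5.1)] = (-20.353704*j^3 + 115.990272*j^2 + 92.649744*j - 264.093264)/(0.912673*j^6 - 5.391357*j^5 + 25.011741*j^4 - 63.660491*j^3 + 131.50503*j^2 - 149.0373*j + 132.651)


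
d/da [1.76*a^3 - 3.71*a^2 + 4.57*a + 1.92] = 5.28*a^2 - 7.42*a + 4.57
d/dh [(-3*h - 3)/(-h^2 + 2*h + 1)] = 3*(h^2 - 2*h - 2*(h - 1)*(h + 1) - 1)/(-h^2 + 2*h + 1)^2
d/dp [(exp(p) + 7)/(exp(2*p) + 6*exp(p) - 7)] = -exp(p)/(exp(2*p) - 2*exp(p) + 1)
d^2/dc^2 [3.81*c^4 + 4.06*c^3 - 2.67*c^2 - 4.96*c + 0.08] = 45.72*c^2 + 24.36*c - 5.34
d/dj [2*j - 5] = 2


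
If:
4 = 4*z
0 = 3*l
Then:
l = 0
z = 1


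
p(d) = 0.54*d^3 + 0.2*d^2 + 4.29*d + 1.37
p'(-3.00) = 17.67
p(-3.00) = -24.28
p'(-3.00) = 17.67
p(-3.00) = -24.28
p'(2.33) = 14.02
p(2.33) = 19.28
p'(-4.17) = 30.79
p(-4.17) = -52.20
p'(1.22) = 7.19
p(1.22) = 7.88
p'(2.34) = 14.10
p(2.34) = 19.42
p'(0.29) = 4.54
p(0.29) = 2.64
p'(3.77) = 28.82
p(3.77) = 49.32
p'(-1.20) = 6.14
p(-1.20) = -4.42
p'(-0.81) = 5.03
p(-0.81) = -2.26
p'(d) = 1.62*d^2 + 0.4*d + 4.29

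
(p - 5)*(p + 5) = p^2 - 25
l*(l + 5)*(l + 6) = l^3 + 11*l^2 + 30*l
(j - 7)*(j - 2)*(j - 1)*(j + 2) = j^4 - 8*j^3 + 3*j^2 + 32*j - 28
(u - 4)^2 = u^2 - 8*u + 16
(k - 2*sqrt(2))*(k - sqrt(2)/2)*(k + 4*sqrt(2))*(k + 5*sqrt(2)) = k^4 + 13*sqrt(2)*k^3/2 - 3*k^2 - 82*sqrt(2)*k + 80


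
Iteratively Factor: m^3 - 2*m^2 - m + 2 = (m - 1)*(m^2 - m - 2) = (m - 2)*(m - 1)*(m + 1)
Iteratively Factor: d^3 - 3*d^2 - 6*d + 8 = (d - 1)*(d^2 - 2*d - 8) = (d - 4)*(d - 1)*(d + 2)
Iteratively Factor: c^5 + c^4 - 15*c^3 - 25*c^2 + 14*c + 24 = (c + 2)*(c^4 - c^3 - 13*c^2 + c + 12) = (c + 1)*(c + 2)*(c^3 - 2*c^2 - 11*c + 12) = (c - 4)*(c + 1)*(c + 2)*(c^2 + 2*c - 3) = (c - 4)*(c + 1)*(c + 2)*(c + 3)*(c - 1)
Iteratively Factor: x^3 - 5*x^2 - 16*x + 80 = (x + 4)*(x^2 - 9*x + 20) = (x - 4)*(x + 4)*(x - 5)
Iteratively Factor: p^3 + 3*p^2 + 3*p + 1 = (p + 1)*(p^2 + 2*p + 1) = (p + 1)^2*(p + 1)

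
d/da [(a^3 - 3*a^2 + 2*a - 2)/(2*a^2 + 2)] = (a^4 + a^2 - 2*a + 2)/(2*(a^4 + 2*a^2 + 1))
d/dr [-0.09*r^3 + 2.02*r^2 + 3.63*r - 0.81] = -0.27*r^2 + 4.04*r + 3.63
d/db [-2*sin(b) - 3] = -2*cos(b)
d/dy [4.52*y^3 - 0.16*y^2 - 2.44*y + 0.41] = 13.56*y^2 - 0.32*y - 2.44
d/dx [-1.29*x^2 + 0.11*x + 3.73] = 0.11 - 2.58*x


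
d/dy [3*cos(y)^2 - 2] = -3*sin(2*y)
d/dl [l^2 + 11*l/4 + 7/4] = 2*l + 11/4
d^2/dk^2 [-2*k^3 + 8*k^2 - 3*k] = 16 - 12*k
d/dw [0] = 0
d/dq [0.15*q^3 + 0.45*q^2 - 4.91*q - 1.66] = 0.45*q^2 + 0.9*q - 4.91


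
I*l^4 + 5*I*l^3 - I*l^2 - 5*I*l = l*(l + 1)*(l + 5)*(I*l - I)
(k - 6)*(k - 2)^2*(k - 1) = k^4 - 11*k^3 + 38*k^2 - 52*k + 24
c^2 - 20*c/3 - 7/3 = (c - 7)*(c + 1/3)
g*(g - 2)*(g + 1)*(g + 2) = g^4 + g^3 - 4*g^2 - 4*g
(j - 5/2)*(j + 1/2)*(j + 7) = j^3 + 5*j^2 - 61*j/4 - 35/4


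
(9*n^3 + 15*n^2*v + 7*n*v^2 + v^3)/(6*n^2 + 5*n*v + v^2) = (3*n^2 + 4*n*v + v^2)/(2*n + v)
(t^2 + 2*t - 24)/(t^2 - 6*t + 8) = (t + 6)/(t - 2)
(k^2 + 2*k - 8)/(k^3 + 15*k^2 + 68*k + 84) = (k^2 + 2*k - 8)/(k^3 + 15*k^2 + 68*k + 84)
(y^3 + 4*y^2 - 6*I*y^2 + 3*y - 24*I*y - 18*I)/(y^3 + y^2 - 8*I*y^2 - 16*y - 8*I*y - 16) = (y^2 + y*(3 - 6*I) - 18*I)/(y^2 - 8*I*y - 16)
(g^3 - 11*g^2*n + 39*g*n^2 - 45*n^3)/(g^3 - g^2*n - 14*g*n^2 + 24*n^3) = (g^2 - 8*g*n + 15*n^2)/(g^2 + 2*g*n - 8*n^2)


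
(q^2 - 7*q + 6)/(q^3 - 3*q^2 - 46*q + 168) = (q - 1)/(q^2 + 3*q - 28)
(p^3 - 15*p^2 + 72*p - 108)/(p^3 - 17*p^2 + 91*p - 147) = (p^2 - 12*p + 36)/(p^2 - 14*p + 49)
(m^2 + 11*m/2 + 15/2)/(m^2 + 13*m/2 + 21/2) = (2*m + 5)/(2*m + 7)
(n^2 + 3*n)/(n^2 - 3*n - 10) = n*(n + 3)/(n^2 - 3*n - 10)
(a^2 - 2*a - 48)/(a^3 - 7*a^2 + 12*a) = (a^2 - 2*a - 48)/(a*(a^2 - 7*a + 12))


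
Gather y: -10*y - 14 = -10*y - 14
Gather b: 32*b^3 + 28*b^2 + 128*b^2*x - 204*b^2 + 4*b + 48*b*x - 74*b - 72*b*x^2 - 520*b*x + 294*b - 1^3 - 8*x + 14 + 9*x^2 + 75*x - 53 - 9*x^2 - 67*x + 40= 32*b^3 + b^2*(128*x - 176) + b*(-72*x^2 - 472*x + 224)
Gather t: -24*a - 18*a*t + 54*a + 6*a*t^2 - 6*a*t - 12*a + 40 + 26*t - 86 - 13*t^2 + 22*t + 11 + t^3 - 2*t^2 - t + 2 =18*a + t^3 + t^2*(6*a - 15) + t*(47 - 24*a) - 33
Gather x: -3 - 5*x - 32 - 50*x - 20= -55*x - 55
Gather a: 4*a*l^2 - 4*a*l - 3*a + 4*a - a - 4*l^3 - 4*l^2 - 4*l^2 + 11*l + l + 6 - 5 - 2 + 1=a*(4*l^2 - 4*l) - 4*l^3 - 8*l^2 + 12*l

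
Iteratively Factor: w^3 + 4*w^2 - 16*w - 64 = (w + 4)*(w^2 - 16) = (w + 4)^2*(w - 4)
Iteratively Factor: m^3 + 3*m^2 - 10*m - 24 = (m - 3)*(m^2 + 6*m + 8) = (m - 3)*(m + 2)*(m + 4)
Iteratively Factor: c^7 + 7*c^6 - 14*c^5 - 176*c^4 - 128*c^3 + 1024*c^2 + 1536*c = (c - 3)*(c^6 + 10*c^5 + 16*c^4 - 128*c^3 - 512*c^2 - 512*c) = (c - 3)*(c + 4)*(c^5 + 6*c^4 - 8*c^3 - 96*c^2 - 128*c) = c*(c - 3)*(c + 4)*(c^4 + 6*c^3 - 8*c^2 - 96*c - 128) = c*(c - 3)*(c + 4)^2*(c^3 + 2*c^2 - 16*c - 32) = c*(c - 3)*(c + 2)*(c + 4)^2*(c^2 - 16) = c*(c - 3)*(c + 2)*(c + 4)^3*(c - 4)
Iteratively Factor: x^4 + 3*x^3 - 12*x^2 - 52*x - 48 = (x - 4)*(x^3 + 7*x^2 + 16*x + 12) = (x - 4)*(x + 2)*(x^2 + 5*x + 6) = (x - 4)*(x + 2)^2*(x + 3)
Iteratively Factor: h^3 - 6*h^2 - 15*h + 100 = (h - 5)*(h^2 - h - 20) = (h - 5)*(h + 4)*(h - 5)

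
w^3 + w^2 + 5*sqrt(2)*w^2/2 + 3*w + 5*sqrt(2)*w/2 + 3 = (w + 1)*(w + sqrt(2))*(w + 3*sqrt(2)/2)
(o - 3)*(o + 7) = o^2 + 4*o - 21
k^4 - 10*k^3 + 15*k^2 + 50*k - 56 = (k - 7)*(k - 4)*(k - 1)*(k + 2)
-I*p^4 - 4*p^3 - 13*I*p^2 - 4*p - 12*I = (p - 6*I)*(p - I)*(p + 2*I)*(-I*p + 1)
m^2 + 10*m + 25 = (m + 5)^2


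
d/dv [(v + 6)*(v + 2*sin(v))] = v + (v + 6)*(2*cos(v) + 1) + 2*sin(v)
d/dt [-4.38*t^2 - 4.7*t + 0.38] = -8.76*t - 4.7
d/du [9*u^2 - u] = 18*u - 1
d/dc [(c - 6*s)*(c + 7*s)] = 2*c + s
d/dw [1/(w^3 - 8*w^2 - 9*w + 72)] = (-3*w^2 + 16*w + 9)/(w^3 - 8*w^2 - 9*w + 72)^2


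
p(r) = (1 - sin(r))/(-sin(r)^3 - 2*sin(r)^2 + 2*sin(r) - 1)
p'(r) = (1 - sin(r))*(3*sin(r)^2*cos(r) + 4*sin(r)*cos(r) - 2*cos(r))/(-sin(r)^3 - 2*sin(r)^2 + 2*sin(r) - 1)^2 - cos(r)/(-sin(r)^3 - 2*sin(r)^2 + 2*sin(r) - 1)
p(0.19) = -1.16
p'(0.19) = -0.45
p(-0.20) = -0.82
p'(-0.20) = -0.79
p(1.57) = -0.00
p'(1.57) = 0.00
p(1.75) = -0.01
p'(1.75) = -0.10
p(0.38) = -1.08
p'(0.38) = 1.41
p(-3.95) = -0.28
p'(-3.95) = -1.20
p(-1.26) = -0.51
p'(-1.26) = -0.04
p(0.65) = -0.53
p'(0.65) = 1.93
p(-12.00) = -0.71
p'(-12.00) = 2.20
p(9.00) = -1.00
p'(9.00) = -1.80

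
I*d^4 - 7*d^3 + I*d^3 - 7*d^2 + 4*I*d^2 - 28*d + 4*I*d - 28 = (d - 2*I)*(d + 2*I)*(d + 7*I)*(I*d + I)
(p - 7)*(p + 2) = p^2 - 5*p - 14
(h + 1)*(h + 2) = h^2 + 3*h + 2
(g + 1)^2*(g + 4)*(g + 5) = g^4 + 11*g^3 + 39*g^2 + 49*g + 20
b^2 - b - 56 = (b - 8)*(b + 7)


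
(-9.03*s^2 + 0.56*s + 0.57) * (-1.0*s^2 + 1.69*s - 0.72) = 9.03*s^4 - 15.8207*s^3 + 6.878*s^2 + 0.5601*s - 0.4104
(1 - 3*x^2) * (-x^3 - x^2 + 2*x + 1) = 3*x^5 + 3*x^4 - 7*x^3 - 4*x^2 + 2*x + 1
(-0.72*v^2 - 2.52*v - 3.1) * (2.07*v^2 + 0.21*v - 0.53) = -1.4904*v^4 - 5.3676*v^3 - 6.5646*v^2 + 0.6846*v + 1.643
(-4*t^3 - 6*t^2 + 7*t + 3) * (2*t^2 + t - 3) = -8*t^5 - 16*t^4 + 20*t^3 + 31*t^2 - 18*t - 9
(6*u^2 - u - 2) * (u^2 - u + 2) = 6*u^4 - 7*u^3 + 11*u^2 - 4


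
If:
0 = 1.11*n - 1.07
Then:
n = 0.96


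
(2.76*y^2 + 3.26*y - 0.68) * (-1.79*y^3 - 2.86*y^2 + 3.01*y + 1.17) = -4.9404*y^5 - 13.729*y^4 + 0.2012*y^3 + 14.9866*y^2 + 1.7674*y - 0.7956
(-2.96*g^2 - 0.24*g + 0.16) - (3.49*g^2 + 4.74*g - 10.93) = -6.45*g^2 - 4.98*g + 11.09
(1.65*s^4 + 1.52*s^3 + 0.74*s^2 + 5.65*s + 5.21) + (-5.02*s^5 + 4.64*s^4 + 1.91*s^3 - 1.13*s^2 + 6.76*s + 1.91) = -5.02*s^5 + 6.29*s^4 + 3.43*s^3 - 0.39*s^2 + 12.41*s + 7.12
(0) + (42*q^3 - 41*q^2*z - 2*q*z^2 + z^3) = 42*q^3 - 41*q^2*z - 2*q*z^2 + z^3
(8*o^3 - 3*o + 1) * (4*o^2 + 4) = 32*o^5 + 20*o^3 + 4*o^2 - 12*o + 4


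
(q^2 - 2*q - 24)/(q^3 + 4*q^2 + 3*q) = (q^2 - 2*q - 24)/(q*(q^2 + 4*q + 3))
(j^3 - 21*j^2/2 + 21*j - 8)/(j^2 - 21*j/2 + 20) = (2*j^2 - 5*j + 2)/(2*j - 5)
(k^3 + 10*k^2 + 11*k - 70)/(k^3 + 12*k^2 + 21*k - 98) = (k + 5)/(k + 7)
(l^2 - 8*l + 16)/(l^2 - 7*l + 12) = (l - 4)/(l - 3)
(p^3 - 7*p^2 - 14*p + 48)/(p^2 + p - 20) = (p^3 - 7*p^2 - 14*p + 48)/(p^2 + p - 20)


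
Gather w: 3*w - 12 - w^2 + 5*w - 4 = -w^2 + 8*w - 16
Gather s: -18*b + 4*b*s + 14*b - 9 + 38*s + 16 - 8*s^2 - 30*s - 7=-4*b - 8*s^2 + s*(4*b + 8)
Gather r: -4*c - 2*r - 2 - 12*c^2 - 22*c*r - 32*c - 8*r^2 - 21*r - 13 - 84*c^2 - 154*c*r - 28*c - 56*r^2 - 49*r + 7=-96*c^2 - 64*c - 64*r^2 + r*(-176*c - 72) - 8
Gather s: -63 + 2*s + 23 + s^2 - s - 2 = s^2 + s - 42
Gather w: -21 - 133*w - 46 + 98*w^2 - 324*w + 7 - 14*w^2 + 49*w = 84*w^2 - 408*w - 60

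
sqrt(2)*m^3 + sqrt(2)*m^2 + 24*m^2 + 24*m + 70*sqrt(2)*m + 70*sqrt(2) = (m + 5*sqrt(2))*(m + 7*sqrt(2))*(sqrt(2)*m + sqrt(2))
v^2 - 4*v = v*(v - 4)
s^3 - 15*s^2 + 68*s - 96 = (s - 8)*(s - 4)*(s - 3)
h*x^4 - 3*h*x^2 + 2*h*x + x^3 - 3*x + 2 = (x - 1)^2*(x + 2)*(h*x + 1)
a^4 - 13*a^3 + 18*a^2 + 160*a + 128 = (a - 8)^2*(a + 1)*(a + 2)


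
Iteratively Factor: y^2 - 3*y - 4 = (y + 1)*(y - 4)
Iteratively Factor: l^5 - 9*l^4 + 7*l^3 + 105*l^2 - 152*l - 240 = (l - 4)*(l^4 - 5*l^3 - 13*l^2 + 53*l + 60) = (l - 4)*(l + 1)*(l^3 - 6*l^2 - 7*l + 60) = (l - 4)^2*(l + 1)*(l^2 - 2*l - 15) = (l - 4)^2*(l + 1)*(l + 3)*(l - 5)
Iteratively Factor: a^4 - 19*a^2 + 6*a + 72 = (a + 2)*(a^3 - 2*a^2 - 15*a + 36) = (a + 2)*(a + 4)*(a^2 - 6*a + 9) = (a - 3)*(a + 2)*(a + 4)*(a - 3)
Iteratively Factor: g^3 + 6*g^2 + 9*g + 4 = (g + 4)*(g^2 + 2*g + 1) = (g + 1)*(g + 4)*(g + 1)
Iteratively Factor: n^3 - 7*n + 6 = (n + 3)*(n^2 - 3*n + 2) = (n - 1)*(n + 3)*(n - 2)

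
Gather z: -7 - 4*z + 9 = 2 - 4*z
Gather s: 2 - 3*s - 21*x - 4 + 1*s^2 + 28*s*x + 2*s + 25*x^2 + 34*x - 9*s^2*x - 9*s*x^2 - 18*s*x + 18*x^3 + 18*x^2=s^2*(1 - 9*x) + s*(-9*x^2 + 10*x - 1) + 18*x^3 + 43*x^2 + 13*x - 2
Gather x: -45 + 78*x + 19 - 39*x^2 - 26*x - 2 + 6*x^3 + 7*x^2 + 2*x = 6*x^3 - 32*x^2 + 54*x - 28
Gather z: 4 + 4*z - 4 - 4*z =0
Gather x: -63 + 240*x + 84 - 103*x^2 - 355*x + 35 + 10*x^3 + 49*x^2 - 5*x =10*x^3 - 54*x^2 - 120*x + 56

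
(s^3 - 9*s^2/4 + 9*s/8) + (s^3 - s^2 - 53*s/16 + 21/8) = 2*s^3 - 13*s^2/4 - 35*s/16 + 21/8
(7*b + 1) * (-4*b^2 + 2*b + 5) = -28*b^3 + 10*b^2 + 37*b + 5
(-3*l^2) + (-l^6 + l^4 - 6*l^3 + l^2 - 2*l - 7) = -l^6 + l^4 - 6*l^3 - 2*l^2 - 2*l - 7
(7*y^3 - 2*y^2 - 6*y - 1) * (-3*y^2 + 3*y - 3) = -21*y^5 + 27*y^4 - 9*y^3 - 9*y^2 + 15*y + 3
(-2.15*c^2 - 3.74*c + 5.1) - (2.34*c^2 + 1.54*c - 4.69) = -4.49*c^2 - 5.28*c + 9.79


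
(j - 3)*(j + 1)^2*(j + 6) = j^4 + 5*j^3 - 11*j^2 - 33*j - 18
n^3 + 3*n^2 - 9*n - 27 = (n - 3)*(n + 3)^2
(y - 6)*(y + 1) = y^2 - 5*y - 6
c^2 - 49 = (c - 7)*(c + 7)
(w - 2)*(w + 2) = w^2 - 4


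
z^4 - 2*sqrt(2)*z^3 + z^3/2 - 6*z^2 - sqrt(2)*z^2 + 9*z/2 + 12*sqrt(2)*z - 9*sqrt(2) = (z - 3/2)*(z - 1)*(z + 3)*(z - 2*sqrt(2))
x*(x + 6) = x^2 + 6*x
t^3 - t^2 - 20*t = t*(t - 5)*(t + 4)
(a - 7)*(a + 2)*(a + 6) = a^3 + a^2 - 44*a - 84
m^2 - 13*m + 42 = (m - 7)*(m - 6)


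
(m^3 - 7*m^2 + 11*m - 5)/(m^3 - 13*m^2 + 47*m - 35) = (m - 1)/(m - 7)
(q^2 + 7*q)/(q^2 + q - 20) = q*(q + 7)/(q^2 + q - 20)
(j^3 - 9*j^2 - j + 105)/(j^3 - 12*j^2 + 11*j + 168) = (j - 5)/(j - 8)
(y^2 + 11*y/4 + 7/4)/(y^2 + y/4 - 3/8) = 2*(4*y^2 + 11*y + 7)/(8*y^2 + 2*y - 3)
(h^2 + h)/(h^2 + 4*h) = (h + 1)/(h + 4)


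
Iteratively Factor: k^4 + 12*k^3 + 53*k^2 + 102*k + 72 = (k + 4)*(k^3 + 8*k^2 + 21*k + 18) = (k + 3)*(k + 4)*(k^2 + 5*k + 6) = (k + 2)*(k + 3)*(k + 4)*(k + 3)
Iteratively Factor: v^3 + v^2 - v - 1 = (v + 1)*(v^2 - 1) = (v - 1)*(v + 1)*(v + 1)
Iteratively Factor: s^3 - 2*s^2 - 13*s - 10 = (s + 2)*(s^2 - 4*s - 5) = (s - 5)*(s + 2)*(s + 1)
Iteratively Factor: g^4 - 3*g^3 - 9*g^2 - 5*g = (g)*(g^3 - 3*g^2 - 9*g - 5) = g*(g + 1)*(g^2 - 4*g - 5) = g*(g - 5)*(g + 1)*(g + 1)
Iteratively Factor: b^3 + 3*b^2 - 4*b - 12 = (b + 3)*(b^2 - 4) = (b - 2)*(b + 3)*(b + 2)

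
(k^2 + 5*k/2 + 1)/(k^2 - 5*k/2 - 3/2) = (k + 2)/(k - 3)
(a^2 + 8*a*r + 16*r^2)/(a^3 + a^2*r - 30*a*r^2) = (a^2 + 8*a*r + 16*r^2)/(a*(a^2 + a*r - 30*r^2))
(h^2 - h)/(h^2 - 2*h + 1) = h/(h - 1)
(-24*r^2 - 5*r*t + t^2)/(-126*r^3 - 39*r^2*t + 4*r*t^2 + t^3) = (8*r - t)/(42*r^2 - r*t - t^2)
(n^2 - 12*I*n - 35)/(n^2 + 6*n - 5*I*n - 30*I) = (n - 7*I)/(n + 6)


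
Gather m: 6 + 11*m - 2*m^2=-2*m^2 + 11*m + 6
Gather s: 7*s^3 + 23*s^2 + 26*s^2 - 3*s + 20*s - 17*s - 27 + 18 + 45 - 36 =7*s^3 + 49*s^2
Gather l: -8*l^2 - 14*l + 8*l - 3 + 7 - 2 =-8*l^2 - 6*l + 2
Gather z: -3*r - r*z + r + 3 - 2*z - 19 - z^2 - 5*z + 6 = -2*r - z^2 + z*(-r - 7) - 10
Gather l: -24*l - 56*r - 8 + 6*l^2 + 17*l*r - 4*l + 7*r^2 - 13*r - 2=6*l^2 + l*(17*r - 28) + 7*r^2 - 69*r - 10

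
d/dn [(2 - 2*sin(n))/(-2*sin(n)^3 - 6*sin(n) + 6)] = (3 - 2*sin(n))*sin(n)^2*cos(n)/(sin(n)^3 + 3*sin(n) - 3)^2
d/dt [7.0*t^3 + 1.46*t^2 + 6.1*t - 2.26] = 21.0*t^2 + 2.92*t + 6.1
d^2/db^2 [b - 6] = 0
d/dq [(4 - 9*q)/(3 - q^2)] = (-9*q^2 + 8*q - 27)/(q^4 - 6*q^2 + 9)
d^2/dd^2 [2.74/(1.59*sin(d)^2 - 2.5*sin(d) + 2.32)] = (-27.707976*sin(d)^4 + 32.6745*sin(d)^3 + 64.866212*sin(d)^2 - 81.241*sin(d) + 14.035376)/(1.59*sin(d)^2 - 2.5*sin(d) + 2.32)^3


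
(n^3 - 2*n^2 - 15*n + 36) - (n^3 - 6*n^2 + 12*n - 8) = 4*n^2 - 27*n + 44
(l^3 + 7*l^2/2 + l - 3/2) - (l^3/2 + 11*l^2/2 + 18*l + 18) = l^3/2 - 2*l^2 - 17*l - 39/2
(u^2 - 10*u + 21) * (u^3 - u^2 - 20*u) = u^5 - 11*u^4 + 11*u^3 + 179*u^2 - 420*u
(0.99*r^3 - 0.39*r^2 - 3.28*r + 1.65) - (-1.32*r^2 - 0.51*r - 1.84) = 0.99*r^3 + 0.93*r^2 - 2.77*r + 3.49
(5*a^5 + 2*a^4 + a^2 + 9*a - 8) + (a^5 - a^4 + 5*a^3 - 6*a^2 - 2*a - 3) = 6*a^5 + a^4 + 5*a^3 - 5*a^2 + 7*a - 11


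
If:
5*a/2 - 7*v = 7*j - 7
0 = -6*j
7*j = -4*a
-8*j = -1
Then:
No Solution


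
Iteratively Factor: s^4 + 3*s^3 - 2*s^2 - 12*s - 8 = (s + 2)*(s^3 + s^2 - 4*s - 4) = (s + 2)^2*(s^2 - s - 2) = (s - 2)*(s + 2)^2*(s + 1)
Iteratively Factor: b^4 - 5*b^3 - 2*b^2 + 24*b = (b)*(b^3 - 5*b^2 - 2*b + 24) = b*(b + 2)*(b^2 - 7*b + 12) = b*(b - 4)*(b + 2)*(b - 3)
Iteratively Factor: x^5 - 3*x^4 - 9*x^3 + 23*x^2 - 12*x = (x - 1)*(x^4 - 2*x^3 - 11*x^2 + 12*x) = (x - 4)*(x - 1)*(x^3 + 2*x^2 - 3*x) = x*(x - 4)*(x - 1)*(x^2 + 2*x - 3) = x*(x - 4)*(x - 1)*(x + 3)*(x - 1)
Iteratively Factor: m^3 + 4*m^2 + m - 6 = (m + 3)*(m^2 + m - 2) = (m - 1)*(m + 3)*(m + 2)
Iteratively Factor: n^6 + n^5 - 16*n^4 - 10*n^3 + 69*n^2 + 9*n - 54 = (n - 3)*(n^5 + 4*n^4 - 4*n^3 - 22*n^2 + 3*n + 18) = (n - 3)*(n - 2)*(n^4 + 6*n^3 + 8*n^2 - 6*n - 9) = (n - 3)*(n - 2)*(n + 3)*(n^3 + 3*n^2 - n - 3) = (n - 3)*(n - 2)*(n + 1)*(n + 3)*(n^2 + 2*n - 3) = (n - 3)*(n - 2)*(n - 1)*(n + 1)*(n + 3)*(n + 3)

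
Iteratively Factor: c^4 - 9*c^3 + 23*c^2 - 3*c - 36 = (c - 3)*(c^3 - 6*c^2 + 5*c + 12) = (c - 3)^2*(c^2 - 3*c - 4) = (c - 3)^2*(c + 1)*(c - 4)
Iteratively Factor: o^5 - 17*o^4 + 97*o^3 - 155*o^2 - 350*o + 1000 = (o - 5)*(o^4 - 12*o^3 + 37*o^2 + 30*o - 200) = (o - 5)*(o + 2)*(o^3 - 14*o^2 + 65*o - 100) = (o - 5)^2*(o + 2)*(o^2 - 9*o + 20) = (o - 5)^3*(o + 2)*(o - 4)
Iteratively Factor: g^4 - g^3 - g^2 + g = (g)*(g^3 - g^2 - g + 1) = g*(g + 1)*(g^2 - 2*g + 1) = g*(g - 1)*(g + 1)*(g - 1)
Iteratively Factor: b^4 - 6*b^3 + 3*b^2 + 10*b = (b)*(b^3 - 6*b^2 + 3*b + 10) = b*(b + 1)*(b^2 - 7*b + 10) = b*(b - 5)*(b + 1)*(b - 2)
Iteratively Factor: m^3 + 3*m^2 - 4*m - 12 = (m - 2)*(m^2 + 5*m + 6) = (m - 2)*(m + 2)*(m + 3)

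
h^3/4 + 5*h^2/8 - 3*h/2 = h*(h/4 + 1)*(h - 3/2)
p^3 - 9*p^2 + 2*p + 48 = (p - 8)*(p - 3)*(p + 2)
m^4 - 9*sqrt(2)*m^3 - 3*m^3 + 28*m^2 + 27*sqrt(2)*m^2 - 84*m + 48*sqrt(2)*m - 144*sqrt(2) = (m - 3)*(m - 6*sqrt(2))*(m - 4*sqrt(2))*(m + sqrt(2))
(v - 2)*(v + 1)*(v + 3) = v^3 + 2*v^2 - 5*v - 6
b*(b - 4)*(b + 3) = b^3 - b^2 - 12*b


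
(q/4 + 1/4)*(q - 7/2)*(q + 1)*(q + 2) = q^4/4 + q^3/8 - 9*q^2/4 - 31*q/8 - 7/4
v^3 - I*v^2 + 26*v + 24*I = (v - 6*I)*(v + I)*(v + 4*I)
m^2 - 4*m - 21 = (m - 7)*(m + 3)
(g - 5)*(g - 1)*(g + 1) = g^3 - 5*g^2 - g + 5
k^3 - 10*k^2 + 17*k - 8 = (k - 8)*(k - 1)^2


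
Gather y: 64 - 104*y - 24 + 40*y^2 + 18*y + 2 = 40*y^2 - 86*y + 42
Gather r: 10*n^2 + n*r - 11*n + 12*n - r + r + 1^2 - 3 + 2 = 10*n^2 + n*r + n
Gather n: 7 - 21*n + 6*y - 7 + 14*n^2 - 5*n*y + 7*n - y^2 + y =14*n^2 + n*(-5*y - 14) - y^2 + 7*y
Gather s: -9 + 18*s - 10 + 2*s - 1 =20*s - 20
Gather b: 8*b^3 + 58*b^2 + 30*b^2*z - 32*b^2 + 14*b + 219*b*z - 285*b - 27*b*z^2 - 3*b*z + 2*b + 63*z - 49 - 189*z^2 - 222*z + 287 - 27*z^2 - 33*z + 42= 8*b^3 + b^2*(30*z + 26) + b*(-27*z^2 + 216*z - 269) - 216*z^2 - 192*z + 280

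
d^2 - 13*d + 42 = (d - 7)*(d - 6)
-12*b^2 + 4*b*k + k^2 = (-2*b + k)*(6*b + k)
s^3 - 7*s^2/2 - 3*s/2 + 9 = (s - 3)*(s - 2)*(s + 3/2)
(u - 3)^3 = u^3 - 9*u^2 + 27*u - 27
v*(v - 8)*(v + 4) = v^3 - 4*v^2 - 32*v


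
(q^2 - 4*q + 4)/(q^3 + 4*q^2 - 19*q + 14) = (q - 2)/(q^2 + 6*q - 7)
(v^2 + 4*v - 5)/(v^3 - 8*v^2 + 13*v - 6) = (v + 5)/(v^2 - 7*v + 6)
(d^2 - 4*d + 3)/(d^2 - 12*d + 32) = (d^2 - 4*d + 3)/(d^2 - 12*d + 32)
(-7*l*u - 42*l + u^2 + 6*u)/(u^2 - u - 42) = (-7*l + u)/(u - 7)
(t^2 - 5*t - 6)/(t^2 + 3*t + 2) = (t - 6)/(t + 2)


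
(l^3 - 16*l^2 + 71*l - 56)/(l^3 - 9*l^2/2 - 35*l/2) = 2*(l^2 - 9*l + 8)/(l*(2*l + 5))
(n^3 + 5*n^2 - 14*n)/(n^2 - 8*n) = (n^2 + 5*n - 14)/(n - 8)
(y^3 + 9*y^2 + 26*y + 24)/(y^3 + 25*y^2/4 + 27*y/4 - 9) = 4*(y + 2)/(4*y - 3)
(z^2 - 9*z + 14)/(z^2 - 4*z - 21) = (z - 2)/(z + 3)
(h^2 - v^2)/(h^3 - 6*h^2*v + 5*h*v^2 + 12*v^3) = (h - v)/(h^2 - 7*h*v + 12*v^2)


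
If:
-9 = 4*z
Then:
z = -9/4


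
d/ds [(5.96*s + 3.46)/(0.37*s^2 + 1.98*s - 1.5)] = (2.2052*s^2 + 11.8008*s - (0.74*s + 1.98)*(5.96*s + 3.46) - 8.94)/(0.37*s^2 + 1.98*s - 1.5)^2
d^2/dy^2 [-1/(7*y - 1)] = -98/(7*y - 1)^3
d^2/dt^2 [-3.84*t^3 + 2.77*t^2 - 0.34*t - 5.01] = 5.54 - 23.04*t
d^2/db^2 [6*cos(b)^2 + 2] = -12*cos(2*b)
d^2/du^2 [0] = 0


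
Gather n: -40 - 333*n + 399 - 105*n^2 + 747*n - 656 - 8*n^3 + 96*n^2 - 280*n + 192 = -8*n^3 - 9*n^2 + 134*n - 105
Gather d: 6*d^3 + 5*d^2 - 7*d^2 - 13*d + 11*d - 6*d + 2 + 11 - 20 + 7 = 6*d^3 - 2*d^2 - 8*d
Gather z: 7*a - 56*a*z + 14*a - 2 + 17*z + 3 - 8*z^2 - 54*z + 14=21*a - 8*z^2 + z*(-56*a - 37) + 15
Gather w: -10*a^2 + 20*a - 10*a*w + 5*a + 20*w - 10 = -10*a^2 + 25*a + w*(20 - 10*a) - 10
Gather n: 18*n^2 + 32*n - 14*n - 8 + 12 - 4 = 18*n^2 + 18*n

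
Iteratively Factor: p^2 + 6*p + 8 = (p + 2)*(p + 4)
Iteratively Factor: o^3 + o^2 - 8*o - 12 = (o - 3)*(o^2 + 4*o + 4) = (o - 3)*(o + 2)*(o + 2)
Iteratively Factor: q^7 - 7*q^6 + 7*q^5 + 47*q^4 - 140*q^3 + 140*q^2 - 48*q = (q + 3)*(q^6 - 10*q^5 + 37*q^4 - 64*q^3 + 52*q^2 - 16*q) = (q - 1)*(q + 3)*(q^5 - 9*q^4 + 28*q^3 - 36*q^2 + 16*q) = (q - 2)*(q - 1)*(q + 3)*(q^4 - 7*q^3 + 14*q^2 - 8*q) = q*(q - 2)*(q - 1)*(q + 3)*(q^3 - 7*q^2 + 14*q - 8) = q*(q - 2)^2*(q - 1)*(q + 3)*(q^2 - 5*q + 4) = q*(q - 4)*(q - 2)^2*(q - 1)*(q + 3)*(q - 1)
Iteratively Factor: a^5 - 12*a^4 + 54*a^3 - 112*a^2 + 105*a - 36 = (a - 3)*(a^4 - 9*a^3 + 27*a^2 - 31*a + 12) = (a - 3)^2*(a^3 - 6*a^2 + 9*a - 4) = (a - 4)*(a - 3)^2*(a^2 - 2*a + 1) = (a - 4)*(a - 3)^2*(a - 1)*(a - 1)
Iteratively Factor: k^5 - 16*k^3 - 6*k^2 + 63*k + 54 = (k + 2)*(k^4 - 2*k^3 - 12*k^2 + 18*k + 27) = (k - 3)*(k + 2)*(k^3 + k^2 - 9*k - 9) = (k - 3)*(k + 2)*(k + 3)*(k^2 - 2*k - 3) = (k - 3)^2*(k + 2)*(k + 3)*(k + 1)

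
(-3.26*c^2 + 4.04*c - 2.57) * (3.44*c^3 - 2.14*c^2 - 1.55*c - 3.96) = -11.2144*c^5 + 20.874*c^4 - 12.4334*c^3 + 12.1474*c^2 - 12.0149*c + 10.1772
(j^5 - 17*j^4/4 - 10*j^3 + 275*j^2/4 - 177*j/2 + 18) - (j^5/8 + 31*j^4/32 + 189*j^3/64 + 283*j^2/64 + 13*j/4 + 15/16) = 7*j^5/8 - 167*j^4/32 - 829*j^3/64 + 4117*j^2/64 - 367*j/4 + 273/16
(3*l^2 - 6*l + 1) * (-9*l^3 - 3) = -27*l^5 + 54*l^4 - 9*l^3 - 9*l^2 + 18*l - 3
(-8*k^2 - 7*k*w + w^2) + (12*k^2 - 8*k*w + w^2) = 4*k^2 - 15*k*w + 2*w^2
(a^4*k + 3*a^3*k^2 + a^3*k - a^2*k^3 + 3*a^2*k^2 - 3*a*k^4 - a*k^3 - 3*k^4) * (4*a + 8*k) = 4*a^5*k + 20*a^4*k^2 + 4*a^4*k + 20*a^3*k^3 + 20*a^3*k^2 - 20*a^2*k^4 + 20*a^2*k^3 - 24*a*k^5 - 20*a*k^4 - 24*k^5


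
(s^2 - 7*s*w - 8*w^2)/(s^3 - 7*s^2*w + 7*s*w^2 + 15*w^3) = (s - 8*w)/(s^2 - 8*s*w + 15*w^2)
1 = 1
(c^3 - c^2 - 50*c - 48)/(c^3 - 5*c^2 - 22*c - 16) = (c + 6)/(c + 2)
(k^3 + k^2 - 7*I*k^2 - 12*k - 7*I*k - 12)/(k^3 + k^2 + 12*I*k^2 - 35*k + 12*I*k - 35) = (k^2 - 7*I*k - 12)/(k^2 + 12*I*k - 35)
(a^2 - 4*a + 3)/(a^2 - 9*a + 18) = (a - 1)/(a - 6)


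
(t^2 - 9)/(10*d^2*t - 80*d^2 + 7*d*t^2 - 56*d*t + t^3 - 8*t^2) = (t^2 - 9)/(10*d^2*t - 80*d^2 + 7*d*t^2 - 56*d*t + t^3 - 8*t^2)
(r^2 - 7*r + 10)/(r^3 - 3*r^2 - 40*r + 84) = (r - 5)/(r^2 - r - 42)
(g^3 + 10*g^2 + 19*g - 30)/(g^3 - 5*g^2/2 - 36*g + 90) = 2*(g^2 + 4*g - 5)/(2*g^2 - 17*g + 30)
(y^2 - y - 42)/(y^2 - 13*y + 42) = (y + 6)/(y - 6)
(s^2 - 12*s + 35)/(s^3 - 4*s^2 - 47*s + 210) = (s - 7)/(s^2 + s - 42)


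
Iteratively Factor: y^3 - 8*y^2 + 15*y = (y - 3)*(y^2 - 5*y) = y*(y - 3)*(y - 5)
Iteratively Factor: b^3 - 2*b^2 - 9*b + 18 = (b - 2)*(b^2 - 9) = (b - 3)*(b - 2)*(b + 3)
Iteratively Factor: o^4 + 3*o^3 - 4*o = (o - 1)*(o^3 + 4*o^2 + 4*o) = (o - 1)*(o + 2)*(o^2 + 2*o) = o*(o - 1)*(o + 2)*(o + 2)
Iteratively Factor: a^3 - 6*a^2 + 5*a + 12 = (a - 3)*(a^2 - 3*a - 4) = (a - 3)*(a + 1)*(a - 4)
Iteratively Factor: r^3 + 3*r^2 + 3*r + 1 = (r + 1)*(r^2 + 2*r + 1) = (r + 1)^2*(r + 1)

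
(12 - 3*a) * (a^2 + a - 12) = -3*a^3 + 9*a^2 + 48*a - 144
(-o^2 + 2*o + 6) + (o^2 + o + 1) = 3*o + 7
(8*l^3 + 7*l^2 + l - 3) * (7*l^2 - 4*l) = 56*l^5 + 17*l^4 - 21*l^3 - 25*l^2 + 12*l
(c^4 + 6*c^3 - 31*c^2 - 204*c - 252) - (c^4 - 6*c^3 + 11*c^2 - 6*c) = 12*c^3 - 42*c^2 - 198*c - 252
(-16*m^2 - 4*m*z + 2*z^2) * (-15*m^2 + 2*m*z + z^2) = 240*m^4 + 28*m^3*z - 54*m^2*z^2 + 2*z^4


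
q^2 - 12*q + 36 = (q - 6)^2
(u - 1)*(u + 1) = u^2 - 1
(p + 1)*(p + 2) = p^2 + 3*p + 2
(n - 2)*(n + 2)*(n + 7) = n^3 + 7*n^2 - 4*n - 28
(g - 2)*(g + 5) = g^2 + 3*g - 10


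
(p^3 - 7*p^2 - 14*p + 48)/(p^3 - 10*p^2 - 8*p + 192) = (p^2 + p - 6)/(p^2 - 2*p - 24)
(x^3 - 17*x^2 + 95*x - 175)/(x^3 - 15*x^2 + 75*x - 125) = (x - 7)/(x - 5)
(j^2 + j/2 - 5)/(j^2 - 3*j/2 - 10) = (j - 2)/(j - 4)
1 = 1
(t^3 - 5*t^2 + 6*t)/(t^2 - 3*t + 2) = t*(t - 3)/(t - 1)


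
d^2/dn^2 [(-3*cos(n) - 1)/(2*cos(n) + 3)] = 7*(3*cos(n) - cos(2*n) + 3)/(2*cos(n) + 3)^3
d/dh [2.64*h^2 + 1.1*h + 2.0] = 5.28*h + 1.1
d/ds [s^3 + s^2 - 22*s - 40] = 3*s^2 + 2*s - 22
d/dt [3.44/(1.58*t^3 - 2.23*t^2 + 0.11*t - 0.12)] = (-16.3056*t^2 + 15.3424*t - 0.3784)/(1.58*t^3 - 2.23*t^2 + 0.11*t - 0.12)^2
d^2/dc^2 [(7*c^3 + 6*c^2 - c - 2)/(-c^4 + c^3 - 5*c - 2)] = 2*(-7*c^9 - 18*c^8 + 24*c^7 + 251*c^6 + 216*c^5 - 33*c^4 - 254*c^3 - 252*c^2 - 72*c + 16)/(c^12 - 3*c^11 + 3*c^10 + 14*c^9 - 24*c^8 + 3*c^7 + 81*c^6 - 15*c^5 - 48*c^4 + 113*c^3 + 150*c^2 + 60*c + 8)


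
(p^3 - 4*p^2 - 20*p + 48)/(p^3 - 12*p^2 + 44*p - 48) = (p + 4)/(p - 4)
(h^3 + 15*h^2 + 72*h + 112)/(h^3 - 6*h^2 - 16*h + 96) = (h^2 + 11*h + 28)/(h^2 - 10*h + 24)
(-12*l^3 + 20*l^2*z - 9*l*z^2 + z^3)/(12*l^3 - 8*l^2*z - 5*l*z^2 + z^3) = (-2*l + z)/(2*l + z)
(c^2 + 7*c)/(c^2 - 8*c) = (c + 7)/(c - 8)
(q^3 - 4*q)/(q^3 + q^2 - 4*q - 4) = q/(q + 1)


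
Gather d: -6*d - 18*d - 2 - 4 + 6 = -24*d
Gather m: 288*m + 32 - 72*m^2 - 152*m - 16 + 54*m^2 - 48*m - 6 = -18*m^2 + 88*m + 10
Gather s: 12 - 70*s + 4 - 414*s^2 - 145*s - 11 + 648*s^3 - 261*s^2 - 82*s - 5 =648*s^3 - 675*s^2 - 297*s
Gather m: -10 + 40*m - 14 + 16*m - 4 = 56*m - 28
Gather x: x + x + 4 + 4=2*x + 8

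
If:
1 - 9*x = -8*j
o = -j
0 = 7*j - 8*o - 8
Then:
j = 8/15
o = -8/15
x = 79/135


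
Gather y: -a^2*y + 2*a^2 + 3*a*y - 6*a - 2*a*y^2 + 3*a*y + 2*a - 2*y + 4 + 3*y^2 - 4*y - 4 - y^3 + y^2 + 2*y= 2*a^2 - 4*a - y^3 + y^2*(4 - 2*a) + y*(-a^2 + 6*a - 4)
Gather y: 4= 4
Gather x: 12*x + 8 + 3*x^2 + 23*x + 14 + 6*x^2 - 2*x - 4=9*x^2 + 33*x + 18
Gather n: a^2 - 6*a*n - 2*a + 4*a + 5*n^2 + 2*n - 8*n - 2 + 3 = a^2 + 2*a + 5*n^2 + n*(-6*a - 6) + 1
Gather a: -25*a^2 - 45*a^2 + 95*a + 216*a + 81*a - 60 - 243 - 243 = -70*a^2 + 392*a - 546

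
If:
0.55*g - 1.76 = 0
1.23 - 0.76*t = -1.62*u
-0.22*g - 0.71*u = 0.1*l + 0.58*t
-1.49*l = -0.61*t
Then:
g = 3.20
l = -0.07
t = -0.17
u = -0.84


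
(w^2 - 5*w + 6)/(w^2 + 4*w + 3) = (w^2 - 5*w + 6)/(w^2 + 4*w + 3)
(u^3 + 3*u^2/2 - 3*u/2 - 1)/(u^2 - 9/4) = 2*(2*u^3 + 3*u^2 - 3*u - 2)/(4*u^2 - 9)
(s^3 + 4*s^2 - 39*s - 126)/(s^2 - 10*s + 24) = (s^2 + 10*s + 21)/(s - 4)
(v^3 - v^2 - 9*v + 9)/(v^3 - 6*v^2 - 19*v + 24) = (v - 3)/(v - 8)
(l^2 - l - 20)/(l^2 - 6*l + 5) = (l + 4)/(l - 1)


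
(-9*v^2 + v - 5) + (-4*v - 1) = -9*v^2 - 3*v - 6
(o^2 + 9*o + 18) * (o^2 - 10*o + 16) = o^4 - o^3 - 56*o^2 - 36*o + 288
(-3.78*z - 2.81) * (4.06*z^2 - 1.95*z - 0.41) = -15.3468*z^3 - 4.0376*z^2 + 7.0293*z + 1.1521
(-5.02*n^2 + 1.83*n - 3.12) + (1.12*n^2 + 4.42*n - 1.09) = -3.9*n^2 + 6.25*n - 4.21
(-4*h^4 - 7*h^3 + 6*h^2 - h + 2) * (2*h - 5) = -8*h^5 + 6*h^4 + 47*h^3 - 32*h^2 + 9*h - 10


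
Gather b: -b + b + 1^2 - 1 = 0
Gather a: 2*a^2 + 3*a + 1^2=2*a^2 + 3*a + 1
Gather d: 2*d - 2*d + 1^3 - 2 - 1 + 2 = 0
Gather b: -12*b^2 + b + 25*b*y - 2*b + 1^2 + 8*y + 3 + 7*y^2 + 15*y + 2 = -12*b^2 + b*(25*y - 1) + 7*y^2 + 23*y + 6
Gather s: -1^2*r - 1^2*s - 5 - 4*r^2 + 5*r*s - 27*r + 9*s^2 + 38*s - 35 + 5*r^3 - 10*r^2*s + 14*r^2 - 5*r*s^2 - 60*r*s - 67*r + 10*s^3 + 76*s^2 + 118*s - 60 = 5*r^3 + 10*r^2 - 95*r + 10*s^3 + s^2*(85 - 5*r) + s*(-10*r^2 - 55*r + 155) - 100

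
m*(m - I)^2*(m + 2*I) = m^4 + 3*m^2 - 2*I*m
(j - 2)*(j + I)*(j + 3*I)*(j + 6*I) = j^4 - 2*j^3 + 10*I*j^3 - 27*j^2 - 20*I*j^2 + 54*j - 18*I*j + 36*I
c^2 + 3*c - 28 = (c - 4)*(c + 7)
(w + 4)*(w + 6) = w^2 + 10*w + 24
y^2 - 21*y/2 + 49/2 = (y - 7)*(y - 7/2)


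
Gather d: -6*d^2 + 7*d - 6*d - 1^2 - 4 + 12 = -6*d^2 + d + 7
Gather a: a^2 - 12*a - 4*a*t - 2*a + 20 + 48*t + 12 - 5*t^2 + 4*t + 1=a^2 + a*(-4*t - 14) - 5*t^2 + 52*t + 33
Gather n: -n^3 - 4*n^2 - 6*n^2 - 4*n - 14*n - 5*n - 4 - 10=-n^3 - 10*n^2 - 23*n - 14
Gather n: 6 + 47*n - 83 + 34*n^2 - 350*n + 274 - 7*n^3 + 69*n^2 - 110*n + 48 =-7*n^3 + 103*n^2 - 413*n + 245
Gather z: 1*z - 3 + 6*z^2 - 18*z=6*z^2 - 17*z - 3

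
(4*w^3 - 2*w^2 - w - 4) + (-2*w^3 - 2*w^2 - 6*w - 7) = 2*w^3 - 4*w^2 - 7*w - 11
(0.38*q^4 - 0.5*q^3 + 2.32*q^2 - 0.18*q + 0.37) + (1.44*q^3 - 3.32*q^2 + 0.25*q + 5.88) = 0.38*q^4 + 0.94*q^3 - 1.0*q^2 + 0.07*q + 6.25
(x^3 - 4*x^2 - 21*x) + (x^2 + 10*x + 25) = x^3 - 3*x^2 - 11*x + 25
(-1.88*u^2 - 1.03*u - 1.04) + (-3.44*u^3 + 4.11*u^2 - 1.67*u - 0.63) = -3.44*u^3 + 2.23*u^2 - 2.7*u - 1.67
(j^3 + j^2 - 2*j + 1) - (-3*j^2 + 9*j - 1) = j^3 + 4*j^2 - 11*j + 2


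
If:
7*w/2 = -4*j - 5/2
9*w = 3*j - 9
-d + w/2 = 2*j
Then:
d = -53/62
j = 6/31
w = -29/31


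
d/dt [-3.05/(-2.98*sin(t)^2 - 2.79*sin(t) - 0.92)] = -(18.178*sin(t) + 8.5095)*cos(t)/(2.98*sin(t)^2 + 2.79*sin(t) + 0.92)^2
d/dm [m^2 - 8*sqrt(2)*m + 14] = 2*m - 8*sqrt(2)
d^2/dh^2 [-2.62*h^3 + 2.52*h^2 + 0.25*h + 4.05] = 5.04 - 15.72*h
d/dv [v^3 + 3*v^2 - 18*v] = 3*v^2 + 6*v - 18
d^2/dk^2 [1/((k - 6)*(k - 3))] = 2*((k - 6)^2 + (k - 6)*(k - 3) + (k - 3)^2)/((k - 6)^3*(k - 3)^3)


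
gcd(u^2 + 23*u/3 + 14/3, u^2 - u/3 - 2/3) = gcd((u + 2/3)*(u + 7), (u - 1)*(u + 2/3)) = u + 2/3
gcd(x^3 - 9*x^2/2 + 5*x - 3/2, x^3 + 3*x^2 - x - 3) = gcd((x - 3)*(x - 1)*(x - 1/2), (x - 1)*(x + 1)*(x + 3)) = x - 1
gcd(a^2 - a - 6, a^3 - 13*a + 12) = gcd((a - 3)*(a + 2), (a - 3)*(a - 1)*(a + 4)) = a - 3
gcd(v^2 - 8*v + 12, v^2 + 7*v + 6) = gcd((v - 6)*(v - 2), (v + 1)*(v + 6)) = 1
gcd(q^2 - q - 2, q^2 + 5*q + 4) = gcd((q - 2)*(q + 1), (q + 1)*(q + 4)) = q + 1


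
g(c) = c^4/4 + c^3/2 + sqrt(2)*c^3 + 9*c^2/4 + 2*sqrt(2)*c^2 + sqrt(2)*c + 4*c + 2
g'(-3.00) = -0.37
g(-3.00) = 0.03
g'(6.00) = 489.09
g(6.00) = 954.78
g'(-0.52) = 1.54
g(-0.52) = 0.31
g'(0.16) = 7.19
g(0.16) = 3.00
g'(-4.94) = -25.17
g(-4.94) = 17.30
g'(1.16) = 26.48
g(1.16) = 18.55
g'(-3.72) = -4.38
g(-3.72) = 1.47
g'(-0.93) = 0.13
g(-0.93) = 0.00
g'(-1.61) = -0.23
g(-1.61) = 0.14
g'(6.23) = 533.38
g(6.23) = 1072.31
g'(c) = c^3 + 3*c^2/2 + 3*sqrt(2)*c^2 + 9*c/2 + 4*sqrt(2)*c + sqrt(2) + 4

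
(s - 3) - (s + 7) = -10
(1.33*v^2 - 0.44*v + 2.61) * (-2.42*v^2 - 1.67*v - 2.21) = -3.2186*v^4 - 1.1563*v^3 - 8.5207*v^2 - 3.3863*v - 5.7681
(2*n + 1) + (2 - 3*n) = 3 - n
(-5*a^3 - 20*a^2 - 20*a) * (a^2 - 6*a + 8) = -5*a^5 + 10*a^4 + 60*a^3 - 40*a^2 - 160*a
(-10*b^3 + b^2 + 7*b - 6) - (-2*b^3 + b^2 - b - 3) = -8*b^3 + 8*b - 3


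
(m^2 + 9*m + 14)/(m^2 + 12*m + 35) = (m + 2)/(m + 5)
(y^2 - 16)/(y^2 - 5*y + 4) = (y + 4)/(y - 1)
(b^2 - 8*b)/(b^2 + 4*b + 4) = b*(b - 8)/(b^2 + 4*b + 4)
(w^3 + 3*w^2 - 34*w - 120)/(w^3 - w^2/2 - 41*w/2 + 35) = 2*(w^2 - 2*w - 24)/(2*w^2 - 11*w + 14)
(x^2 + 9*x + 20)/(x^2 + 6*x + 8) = (x + 5)/(x + 2)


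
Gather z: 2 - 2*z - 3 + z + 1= -z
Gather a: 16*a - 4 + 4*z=16*a + 4*z - 4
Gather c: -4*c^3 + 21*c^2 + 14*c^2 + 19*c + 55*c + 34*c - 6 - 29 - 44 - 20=-4*c^3 + 35*c^2 + 108*c - 99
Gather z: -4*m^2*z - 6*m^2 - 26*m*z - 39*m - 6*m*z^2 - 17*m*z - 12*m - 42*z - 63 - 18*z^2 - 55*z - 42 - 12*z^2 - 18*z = -6*m^2 - 51*m + z^2*(-6*m - 30) + z*(-4*m^2 - 43*m - 115) - 105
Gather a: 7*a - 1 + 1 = 7*a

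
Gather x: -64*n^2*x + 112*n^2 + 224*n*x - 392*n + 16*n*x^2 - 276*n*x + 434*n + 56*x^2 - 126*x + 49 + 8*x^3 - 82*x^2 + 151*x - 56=112*n^2 + 42*n + 8*x^3 + x^2*(16*n - 26) + x*(-64*n^2 - 52*n + 25) - 7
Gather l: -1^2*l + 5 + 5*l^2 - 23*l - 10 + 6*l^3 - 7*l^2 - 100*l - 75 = 6*l^3 - 2*l^2 - 124*l - 80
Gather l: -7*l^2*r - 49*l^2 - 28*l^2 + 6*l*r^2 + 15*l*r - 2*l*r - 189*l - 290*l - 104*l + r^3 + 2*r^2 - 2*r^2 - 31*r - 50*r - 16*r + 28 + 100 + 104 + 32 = l^2*(-7*r - 77) + l*(6*r^2 + 13*r - 583) + r^3 - 97*r + 264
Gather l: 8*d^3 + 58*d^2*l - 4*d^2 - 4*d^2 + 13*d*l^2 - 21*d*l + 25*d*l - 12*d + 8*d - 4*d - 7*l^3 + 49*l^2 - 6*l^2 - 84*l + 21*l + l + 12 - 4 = 8*d^3 - 8*d^2 - 8*d - 7*l^3 + l^2*(13*d + 43) + l*(58*d^2 + 4*d - 62) + 8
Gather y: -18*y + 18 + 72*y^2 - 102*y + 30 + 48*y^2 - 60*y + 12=120*y^2 - 180*y + 60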